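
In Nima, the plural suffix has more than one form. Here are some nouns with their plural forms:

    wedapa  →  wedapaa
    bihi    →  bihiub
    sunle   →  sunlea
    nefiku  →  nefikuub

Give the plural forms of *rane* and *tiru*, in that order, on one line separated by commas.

Looking at the last vowel of each stem: -ub when the last vowel of the stem is a high vowel (*bihi*, *nefiku*); -a when the last vowel of the stem is a non-high vowel (*wedapa*, *sunle*).
*rane*: last vowel = /e/, a non-high vowel → -a → *ranea*.
Since the last vowel of *tiru* is /u/ (a high vowel), it takes -ub, giving *tiruub*.

ranea, tiruub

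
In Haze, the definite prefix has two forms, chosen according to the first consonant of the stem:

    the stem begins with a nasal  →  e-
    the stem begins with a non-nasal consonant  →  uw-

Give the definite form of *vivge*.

The first consonant of *vivge* is /v/, which is non-nasal, so the prefix is uw-, giving *uwvivge*.

uwvivge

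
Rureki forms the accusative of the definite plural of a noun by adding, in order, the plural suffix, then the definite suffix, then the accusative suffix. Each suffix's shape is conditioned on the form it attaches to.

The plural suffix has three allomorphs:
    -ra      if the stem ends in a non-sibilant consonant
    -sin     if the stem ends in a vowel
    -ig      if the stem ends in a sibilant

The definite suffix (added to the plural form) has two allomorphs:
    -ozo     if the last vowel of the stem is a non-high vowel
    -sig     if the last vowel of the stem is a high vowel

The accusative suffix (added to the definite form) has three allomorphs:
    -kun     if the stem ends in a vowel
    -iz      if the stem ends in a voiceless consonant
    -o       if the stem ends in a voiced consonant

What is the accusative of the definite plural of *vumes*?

vumesigsigo

Since the final sound of *vumes* is /s/ (a sibilant), it takes -ig, giving *vumesig*.
The last vowel of the plural form *vumesig* is /i/, which is a high vowel, so the definite suffix is -sig, giving *vumesigsig*.
Since the final sound of the definite form *vumesigsig* is /g/ (a voiced consonant), it takes -o, giving *vumesigsigo*.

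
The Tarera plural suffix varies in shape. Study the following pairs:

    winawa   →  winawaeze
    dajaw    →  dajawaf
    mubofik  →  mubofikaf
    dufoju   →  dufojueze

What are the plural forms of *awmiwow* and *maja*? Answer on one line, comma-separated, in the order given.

awmiwowaf, majaeze

The suffix is conditioned by the final sound: -af when the stem ends in a consonant (*dajaw*, *mubofik*); -eze when the stem ends in a vowel (*winawa*, *dufoju*).
*awmiwow*: final sound = /w/, a consonant → -af → *awmiwowaf*.
The final sound of *maja* is /a/, which is a vowel, so the suffix is -eze, giving *majaeze*.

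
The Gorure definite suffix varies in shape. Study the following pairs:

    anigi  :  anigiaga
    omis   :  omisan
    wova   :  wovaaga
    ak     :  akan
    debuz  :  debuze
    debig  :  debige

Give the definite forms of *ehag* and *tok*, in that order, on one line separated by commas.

ehage, tokan

Looking at the final sound of each stem: -an when the stem ends in a voiceless consonant (*omis*, *ak*); -e when the stem ends in a voiced consonant (*debuz*, *debig*); -aga when the stem ends in a vowel (*anigi*, *wova*).
The final sound of *ehag* is /g/, which is a voiced consonant, so the suffix is -e, giving *ehage*.
Since the final sound of *tok* is /k/ (a voiceless consonant), it takes -an, giving *tokan*.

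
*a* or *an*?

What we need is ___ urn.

The indefinite article is chosen by the initial *sound* of the following word, not its spelling.
*urn* begins with the sound /ɜr/ (u pronounced /ɜr/) — a vowel sound.
So the article is *an*: What we need is an urn.

an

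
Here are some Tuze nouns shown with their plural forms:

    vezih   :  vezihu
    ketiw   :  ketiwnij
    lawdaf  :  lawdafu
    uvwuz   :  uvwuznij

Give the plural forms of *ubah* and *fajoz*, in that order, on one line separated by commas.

The alternation tracks the final consonant of the stem — -u when the stem ends in a voiceless consonant (*vezih*, *lawdaf*); -nij when the stem ends in a voiced consonant (*ketiw*, *uvwuz*).
*ubah*: final consonant = /h/, voiceless → -u → *ubahu*.
The final consonant of *fajoz* is /z/, which is voiced, so the suffix is -nij, giving *fajoznij*.

ubahu, fajoznij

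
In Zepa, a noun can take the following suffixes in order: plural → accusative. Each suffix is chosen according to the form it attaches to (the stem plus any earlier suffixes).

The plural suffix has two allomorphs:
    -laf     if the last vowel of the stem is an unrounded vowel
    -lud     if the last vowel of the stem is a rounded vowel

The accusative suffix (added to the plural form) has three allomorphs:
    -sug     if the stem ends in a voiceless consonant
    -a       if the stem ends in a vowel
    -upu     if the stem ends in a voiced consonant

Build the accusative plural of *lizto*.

*lizto*: last vowel = /o/, a rounded vowel → -lud → *liztolud*.
Since the final sound of the plural form *liztolud* is /d/ (a voiced consonant), it takes -upu, giving *liztoludupu*.

liztoludupu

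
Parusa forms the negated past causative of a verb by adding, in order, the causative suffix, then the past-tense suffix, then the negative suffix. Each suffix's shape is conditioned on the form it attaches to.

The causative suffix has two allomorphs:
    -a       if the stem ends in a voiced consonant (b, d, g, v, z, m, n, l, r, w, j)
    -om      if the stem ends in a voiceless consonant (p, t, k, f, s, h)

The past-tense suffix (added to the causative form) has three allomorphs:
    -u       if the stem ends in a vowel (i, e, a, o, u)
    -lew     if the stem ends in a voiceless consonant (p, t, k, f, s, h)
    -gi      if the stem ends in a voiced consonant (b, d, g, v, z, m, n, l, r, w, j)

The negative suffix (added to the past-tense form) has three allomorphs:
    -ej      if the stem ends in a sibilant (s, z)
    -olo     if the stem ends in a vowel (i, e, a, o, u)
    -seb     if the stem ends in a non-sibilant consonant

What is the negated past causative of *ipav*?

*ipav* — final consonant /v/ (voiced) → -a → *ipava*.
The final sound of the causative form *ipava* is /a/, which is a vowel, so the past-tense suffix is -u, giving *ipavau*.
The past-tense form *ipavau*: final sound = /u/, a vowel → -olo → *ipavauolo*.

ipavauolo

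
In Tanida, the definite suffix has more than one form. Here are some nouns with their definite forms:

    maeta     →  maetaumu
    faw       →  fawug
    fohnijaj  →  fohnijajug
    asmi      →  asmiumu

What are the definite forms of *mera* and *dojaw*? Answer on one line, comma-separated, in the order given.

meraumu, dojawug

The pattern is consonant vs. vowel: -ug when the stem ends in a consonant (*faw*, *fohnijaj*); -umu when the stem ends in a vowel (*maeta*, *asmi*).
*mera* — final sound /a/ (a vowel) → -umu → *meraumu*.
The final sound of *dojaw* is /w/, which is a consonant, so the suffix is -ug, giving *dojawug*.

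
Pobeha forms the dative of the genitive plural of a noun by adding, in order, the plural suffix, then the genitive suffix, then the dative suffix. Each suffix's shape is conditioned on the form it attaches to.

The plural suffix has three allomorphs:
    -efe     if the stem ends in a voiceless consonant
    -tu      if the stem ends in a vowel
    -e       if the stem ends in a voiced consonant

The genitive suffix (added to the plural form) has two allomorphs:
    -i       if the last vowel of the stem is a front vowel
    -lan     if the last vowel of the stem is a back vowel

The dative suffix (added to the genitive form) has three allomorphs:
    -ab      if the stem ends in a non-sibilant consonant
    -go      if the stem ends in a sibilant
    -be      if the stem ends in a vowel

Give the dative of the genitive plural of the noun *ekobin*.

*ekobin*: final sound = /n/, a voiced consonant → -e → *ekobine*.
The plural form *ekobine*: last vowel = /e/, a front vowel → -i → *ekobinei*.
The genitive form *ekobinei* — final sound /i/ (a vowel) → -be → *ekobineibe*.

ekobineibe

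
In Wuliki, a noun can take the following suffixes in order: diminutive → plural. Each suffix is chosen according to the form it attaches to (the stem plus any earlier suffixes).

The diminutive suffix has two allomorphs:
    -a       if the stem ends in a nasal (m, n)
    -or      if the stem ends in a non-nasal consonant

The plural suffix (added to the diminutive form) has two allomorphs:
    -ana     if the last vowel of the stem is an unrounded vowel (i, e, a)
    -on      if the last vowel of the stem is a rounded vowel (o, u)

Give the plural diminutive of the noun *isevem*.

*isevem*: final consonant = /m/, a nasal → -a → *isevema*.
Since the last vowel of the diminutive form *isevema* is /a/ (an unrounded vowel), it takes -ana, giving *isevemaana*.

isevemaana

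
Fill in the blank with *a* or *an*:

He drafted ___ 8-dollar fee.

The indefinite article is chosen by the initial *sound* of the following word, not its spelling.
The number *8* is spoken "eight", beginning with /eɪt/ — a vowel sound.
So the article is *an*: He drafted an 8-dollar fee.

an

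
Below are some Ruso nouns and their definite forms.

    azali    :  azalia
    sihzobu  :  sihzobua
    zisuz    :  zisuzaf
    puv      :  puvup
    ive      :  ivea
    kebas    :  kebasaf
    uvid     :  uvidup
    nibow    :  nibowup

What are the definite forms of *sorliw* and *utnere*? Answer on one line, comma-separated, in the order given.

sorliwup, utnerea

Looking at the final sound of each stem: -af when the stem ends in a sibilant (*zisuz*, *kebas*); -up when the stem ends in a non-sibilant consonant (*puv*, *uvid*, *nibow*); -a when the stem ends in a vowel (*azali*, *sihzobu*, *ive*).
Since the final sound of *sorliw* is /w/ (a non-sibilant consonant), it takes -up, giving *sorliwup*.
*utnere* — final sound /e/ (a vowel) → -a → *utnerea*.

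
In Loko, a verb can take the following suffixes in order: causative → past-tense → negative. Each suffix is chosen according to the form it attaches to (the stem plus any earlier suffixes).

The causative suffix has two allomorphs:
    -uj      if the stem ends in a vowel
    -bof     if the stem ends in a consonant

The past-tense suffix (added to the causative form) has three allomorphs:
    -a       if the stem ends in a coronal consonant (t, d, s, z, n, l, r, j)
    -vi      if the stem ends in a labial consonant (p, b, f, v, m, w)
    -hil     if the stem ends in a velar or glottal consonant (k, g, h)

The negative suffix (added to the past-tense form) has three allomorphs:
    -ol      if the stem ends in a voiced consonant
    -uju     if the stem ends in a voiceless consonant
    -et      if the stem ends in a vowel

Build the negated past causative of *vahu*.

vahuujaet

Since the final sound of *vahu* is /u/ (a vowel), it takes -uj, giving *vahuuj*.
The causative form *vahuuj* — final consonant /j/ (coronal) → -a → *vahuuja*.
The final sound of the past-tense form *vahuuja* is /a/, which is a vowel, so the negative suffix is -et, giving *vahuujaet*.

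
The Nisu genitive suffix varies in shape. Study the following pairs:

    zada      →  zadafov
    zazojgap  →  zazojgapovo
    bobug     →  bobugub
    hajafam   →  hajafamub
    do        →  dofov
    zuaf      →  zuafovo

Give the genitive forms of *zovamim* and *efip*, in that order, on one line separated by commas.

The alternation tracks the final sound of the stem — -ovo when the stem ends in a voiceless consonant (*zazojgap*, *zuaf*); -ub when the stem ends in a voiced consonant (*bobug*, *hajafam*); -fov when the stem ends in a vowel (*zada*, *do*).
The final sound of *zovamim* is /m/, which is a voiced consonant, so the suffix is -ub, giving *zovamimub*.
Since the final sound of *efip* is /p/ (a voiceless consonant), it takes -ovo, giving *efipovo*.

zovamimub, efipovo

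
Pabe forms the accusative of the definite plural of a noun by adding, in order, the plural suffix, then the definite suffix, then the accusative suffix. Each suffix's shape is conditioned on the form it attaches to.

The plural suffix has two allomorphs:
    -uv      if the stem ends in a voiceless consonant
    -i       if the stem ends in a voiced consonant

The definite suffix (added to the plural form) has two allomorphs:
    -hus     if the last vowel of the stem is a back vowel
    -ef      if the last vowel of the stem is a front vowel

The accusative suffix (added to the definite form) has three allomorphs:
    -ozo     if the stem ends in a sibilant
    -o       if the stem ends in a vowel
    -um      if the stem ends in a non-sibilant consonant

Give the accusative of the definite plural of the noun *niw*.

niwiefum

The final consonant of *niw* is /w/, which is voiced, so the plural suffix is -i, giving *niwi*.
The plural form *niwi*: last vowel = /i/, a front vowel → -ef → *niwief*.
The definite form *niwief*: final sound = /f/, a non-sibilant consonant → -um → *niwiefum*.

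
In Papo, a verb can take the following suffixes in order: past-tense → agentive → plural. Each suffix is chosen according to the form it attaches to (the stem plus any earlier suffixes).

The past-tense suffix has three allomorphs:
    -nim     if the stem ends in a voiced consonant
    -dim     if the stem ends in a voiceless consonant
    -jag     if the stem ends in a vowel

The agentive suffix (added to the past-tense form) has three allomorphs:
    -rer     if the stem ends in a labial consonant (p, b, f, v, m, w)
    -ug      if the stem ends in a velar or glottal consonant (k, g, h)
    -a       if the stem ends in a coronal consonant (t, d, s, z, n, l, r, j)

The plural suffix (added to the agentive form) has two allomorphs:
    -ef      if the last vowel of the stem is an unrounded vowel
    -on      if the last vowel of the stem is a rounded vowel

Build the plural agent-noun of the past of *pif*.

pifdimreref

The final sound of *pif* is /f/, which is a voiceless consonant, so the past-tense suffix is -dim, giving *pifdim*.
The past-tense form *pifdim* — final consonant /m/ (labial) → -rer → *pifdimrer*.
The agentive form *pifdimrer* — last vowel /e/ (an unrounded vowel) → -ef → *pifdimreref*.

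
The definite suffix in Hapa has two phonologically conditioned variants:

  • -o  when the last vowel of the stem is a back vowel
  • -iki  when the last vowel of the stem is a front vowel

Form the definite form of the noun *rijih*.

Since the last vowel of *rijih* is /i/ (a front vowel), it takes -iki, giving *rijihiki*.

rijihiki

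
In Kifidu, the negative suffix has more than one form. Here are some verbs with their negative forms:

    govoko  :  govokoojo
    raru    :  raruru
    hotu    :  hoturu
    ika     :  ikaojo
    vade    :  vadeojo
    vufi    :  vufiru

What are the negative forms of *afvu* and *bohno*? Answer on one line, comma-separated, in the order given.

afvuru, bohnoojo

The pattern is height harmony: -ru when the last vowel of the stem is a high vowel (*raru*, *hotu*, *vufi*); -ojo when the last vowel of the stem is a non-high vowel (*govoko*, *ika*, *vade*).
Since the last vowel of *afvu* is /u/ (a high vowel), it takes -ru, giving *afvuru*.
Since the last vowel of *bohno* is /o/ (a non-high vowel), it takes -ojo, giving *bohnoojo*.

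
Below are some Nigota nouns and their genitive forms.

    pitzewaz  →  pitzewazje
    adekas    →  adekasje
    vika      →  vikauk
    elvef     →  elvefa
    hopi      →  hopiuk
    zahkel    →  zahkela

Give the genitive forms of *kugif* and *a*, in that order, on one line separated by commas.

The pattern is sibilance of the final sound: -je when the stem ends in a sibilant (*pitzewaz*, *adekas*); -a when the stem ends in a non-sibilant consonant (*elvef*, *zahkel*); -uk when the stem ends in a vowel (*vika*, *hopi*).
*kugif* — final sound /f/ (a non-sibilant consonant) → -a → *kugifa*.
*a*: final sound = /a/, a vowel → -uk → *auk*.

kugifa, auk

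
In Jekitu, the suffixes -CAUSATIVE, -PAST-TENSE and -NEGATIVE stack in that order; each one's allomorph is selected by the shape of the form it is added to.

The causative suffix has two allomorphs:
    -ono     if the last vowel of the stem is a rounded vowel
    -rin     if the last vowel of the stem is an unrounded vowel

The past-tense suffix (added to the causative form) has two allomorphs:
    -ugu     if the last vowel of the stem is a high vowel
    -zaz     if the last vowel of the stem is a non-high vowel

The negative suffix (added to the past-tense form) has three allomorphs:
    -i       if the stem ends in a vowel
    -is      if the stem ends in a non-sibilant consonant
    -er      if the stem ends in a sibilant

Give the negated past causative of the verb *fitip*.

The last vowel of *fitip* is /i/, which is an unrounded vowel, so the causative suffix is -rin, giving *fitiprin*.
The causative form *fitiprin*: last vowel = /i/, a high vowel → -ugu → *fitiprinugu*.
The past-tense form *fitiprinugu* — final sound /u/ (a vowel) → -i → *fitiprinugui*.

fitiprinugui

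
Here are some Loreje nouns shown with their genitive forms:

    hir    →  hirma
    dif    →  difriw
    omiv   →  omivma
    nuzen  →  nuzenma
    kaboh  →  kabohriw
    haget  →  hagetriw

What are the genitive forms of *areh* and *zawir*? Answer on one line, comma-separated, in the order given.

The pattern is voicing of the final consonant: -riw when the stem ends in a voiceless consonant (*dif*, *kaboh*, *haget*); -ma when the stem ends in a voiced consonant (*hir*, *omiv*, *nuzen*).
The final consonant of *areh* is /h/, which is voiceless, so the suffix is -riw, giving *arehriw*.
Since the final consonant of *zawir* is /r/ (voiced), it takes -ma, giving *zawirma*.

arehriw, zawirma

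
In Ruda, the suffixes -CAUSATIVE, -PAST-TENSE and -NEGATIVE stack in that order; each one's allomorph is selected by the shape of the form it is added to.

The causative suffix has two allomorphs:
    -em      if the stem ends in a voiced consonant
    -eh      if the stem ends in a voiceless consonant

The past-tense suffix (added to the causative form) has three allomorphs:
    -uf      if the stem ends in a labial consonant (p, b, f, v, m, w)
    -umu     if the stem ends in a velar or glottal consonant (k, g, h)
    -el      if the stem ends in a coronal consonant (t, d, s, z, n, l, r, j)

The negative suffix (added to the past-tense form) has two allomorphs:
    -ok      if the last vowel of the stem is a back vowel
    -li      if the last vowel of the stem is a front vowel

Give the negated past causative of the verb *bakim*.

The final consonant of *bakim* is /m/, which is voiced, so the causative suffix is -em, giving *bakimem*.
The final consonant of the causative form *bakimem* is /m/, which is labial, so the past-tense suffix is -uf, giving *bakimemuf*.
The past-tense form *bakimemuf* — last vowel /u/ (a back vowel) → -ok → *bakimemufok*.

bakimemufok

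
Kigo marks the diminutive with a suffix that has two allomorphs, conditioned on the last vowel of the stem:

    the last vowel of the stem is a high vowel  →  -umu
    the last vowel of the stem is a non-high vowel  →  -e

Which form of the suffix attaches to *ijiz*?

-umu

The last vowel of *ijiz* is /i/, which is a high vowel, so the suffix is -umu.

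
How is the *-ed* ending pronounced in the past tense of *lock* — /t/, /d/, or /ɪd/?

/t/

The stem *lock* ends in a voiceless consonant other than /t/.
The -ed suffix is realized as /ɪd/ after /t, d/; as /t/ after other voiceless consonants; and as /d/ after other voiced sounds.
So -ed on *lock* is pronounced /t/.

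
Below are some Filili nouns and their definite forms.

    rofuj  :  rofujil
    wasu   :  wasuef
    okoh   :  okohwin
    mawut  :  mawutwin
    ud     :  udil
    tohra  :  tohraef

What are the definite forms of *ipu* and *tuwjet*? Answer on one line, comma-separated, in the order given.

ipuef, tuwjetwin

Looking at the final sound of each stem: -win when the stem ends in a voiceless consonant (*okoh*, *mawut*); -il when the stem ends in a voiced consonant (*rofuj*, *ud*); -ef when the stem ends in a vowel (*wasu*, *tohra*).
*ipu* — final sound /u/ (a vowel) → -ef → *ipuef*.
*tuwjet* — final sound /t/ (a voiceless consonant) → -win → *tuwjetwin*.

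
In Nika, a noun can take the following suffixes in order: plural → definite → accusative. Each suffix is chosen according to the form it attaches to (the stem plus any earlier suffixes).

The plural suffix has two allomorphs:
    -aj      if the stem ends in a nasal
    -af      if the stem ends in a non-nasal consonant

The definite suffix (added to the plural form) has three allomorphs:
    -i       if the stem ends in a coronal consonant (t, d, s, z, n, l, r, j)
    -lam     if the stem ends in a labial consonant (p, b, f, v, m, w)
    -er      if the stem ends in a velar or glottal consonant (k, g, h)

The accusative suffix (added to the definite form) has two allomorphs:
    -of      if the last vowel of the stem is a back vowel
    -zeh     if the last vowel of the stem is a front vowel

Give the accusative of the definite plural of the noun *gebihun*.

*gebihun*: final consonant = /n/, a nasal → -aj → *gebihunaj*.
The final consonant of the plural form *gebihunaj* is /j/, which is coronal, so the definite suffix is -i, giving *gebihunaji*.
Since the last vowel of the definite form *gebihunaji* is /i/ (a front vowel), it takes -zeh, giving *gebihunajizeh*.

gebihunajizeh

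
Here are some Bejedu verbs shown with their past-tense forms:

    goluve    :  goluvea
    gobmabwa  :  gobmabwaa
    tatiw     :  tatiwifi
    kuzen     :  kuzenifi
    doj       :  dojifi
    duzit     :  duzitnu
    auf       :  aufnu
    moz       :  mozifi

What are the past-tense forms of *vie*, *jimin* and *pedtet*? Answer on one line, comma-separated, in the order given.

Looking at the final sound of each stem: -nu when the stem ends in a voiceless consonant (*duzit*, *auf*); -ifi when the stem ends in a voiced consonant (*tatiw*, *kuzen*, *doj*, *moz*); -a when the stem ends in a vowel (*goluve*, *gobmabwa*).
The final sound of *vie* is /e/, which is a vowel, so the suffix is -a, giving *viea*.
Since the final sound of *jimin* is /n/ (a voiced consonant), it takes -ifi, giving *jiminifi*.
The final sound of *pedtet* is /t/, which is a voiceless consonant, so the suffix is -nu, giving *pedtetnu*.

viea, jiminifi, pedtetnu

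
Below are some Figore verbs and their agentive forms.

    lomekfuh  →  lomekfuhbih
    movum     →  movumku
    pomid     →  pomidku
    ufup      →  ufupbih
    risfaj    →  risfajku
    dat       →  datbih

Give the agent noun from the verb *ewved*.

ewvedku

The pattern is voicing of the final consonant: -bih when the stem ends in a voiceless consonant (*lomekfuh*, *ufup*, *dat*); -ku when the stem ends in a voiced consonant (*movum*, *pomid*, *risfaj*).
*ewved*: final consonant = /d/, voiced → -ku → *ewvedku*.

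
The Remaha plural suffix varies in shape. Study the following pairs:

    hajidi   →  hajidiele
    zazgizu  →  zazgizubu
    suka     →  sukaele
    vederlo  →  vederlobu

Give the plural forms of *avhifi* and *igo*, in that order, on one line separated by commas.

The pattern is rounding harmony: -bu when the last vowel of the stem is a rounded vowel (*zazgizu*, *vederlo*); -ele when the last vowel of the stem is an unrounded vowel (*hajidi*, *suka*).
*avhifi*: last vowel = /i/, an unrounded vowel → -ele → *avhifiele*.
The last vowel of *igo* is /o/, which is a rounded vowel, so the suffix is -bu, giving *igobu*.

avhifiele, igobu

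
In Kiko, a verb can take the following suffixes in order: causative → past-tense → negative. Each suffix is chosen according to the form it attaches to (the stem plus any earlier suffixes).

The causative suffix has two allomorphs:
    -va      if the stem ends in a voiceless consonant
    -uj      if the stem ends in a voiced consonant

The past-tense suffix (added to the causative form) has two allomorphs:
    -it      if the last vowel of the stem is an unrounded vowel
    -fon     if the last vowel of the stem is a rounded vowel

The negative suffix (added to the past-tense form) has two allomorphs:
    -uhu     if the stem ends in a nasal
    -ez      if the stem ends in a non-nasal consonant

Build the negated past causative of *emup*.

The final consonant of *emup* is /p/, which is voiceless, so the causative suffix is -va, giving *emupva*.
Since the last vowel of the causative form *emupva* is /a/ (an unrounded vowel), it takes -it, giving *emupvait*.
The past-tense form *emupvait*: final consonant = /t/, non-nasal → -ez → *emupvaitez*.

emupvaitez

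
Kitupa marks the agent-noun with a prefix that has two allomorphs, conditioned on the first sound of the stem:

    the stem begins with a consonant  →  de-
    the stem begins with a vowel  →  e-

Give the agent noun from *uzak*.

euzak

The first sound of *uzak* is /u/, which is a vowel, so the prefix is e-, giving *euzak*.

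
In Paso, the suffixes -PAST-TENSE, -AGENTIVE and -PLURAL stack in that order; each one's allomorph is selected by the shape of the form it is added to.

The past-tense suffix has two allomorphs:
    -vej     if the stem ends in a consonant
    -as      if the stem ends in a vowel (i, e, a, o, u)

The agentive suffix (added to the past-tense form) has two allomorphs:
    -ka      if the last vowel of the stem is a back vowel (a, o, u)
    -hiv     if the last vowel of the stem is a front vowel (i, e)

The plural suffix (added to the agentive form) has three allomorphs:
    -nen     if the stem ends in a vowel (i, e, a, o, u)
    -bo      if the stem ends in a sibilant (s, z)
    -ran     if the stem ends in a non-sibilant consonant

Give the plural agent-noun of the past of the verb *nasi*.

*nasi*: final sound = /i/, a vowel → -as → *nasias*.
The past-tense form *nasias*: last vowel = /a/, a back vowel → -ka → *nasiaska*.
The agentive form *nasiaska* — final sound /a/ (a vowel) → -nen → *nasiaskanen*.

nasiaskanen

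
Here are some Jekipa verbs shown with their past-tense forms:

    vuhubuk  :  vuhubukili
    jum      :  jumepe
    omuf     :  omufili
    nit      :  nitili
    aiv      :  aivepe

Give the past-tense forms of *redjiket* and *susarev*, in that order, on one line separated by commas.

redjiketili, susarevepe

The alternation tracks the final consonant of the stem — -ili when the stem ends in a voiceless consonant (*vuhubuk*, *omuf*, *nit*); -epe when the stem ends in a voiced consonant (*jum*, *aiv*).
*redjiket*: final consonant = /t/, voiceless → -ili → *redjiketili*.
*susarev*: final consonant = /v/, voiced → -epe → *susarevepe*.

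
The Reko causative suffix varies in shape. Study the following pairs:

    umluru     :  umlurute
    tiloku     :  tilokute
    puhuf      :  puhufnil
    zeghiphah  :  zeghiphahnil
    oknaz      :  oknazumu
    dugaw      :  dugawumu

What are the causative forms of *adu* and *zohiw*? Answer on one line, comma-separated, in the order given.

The alternation tracks the final sound of the stem — -nil when the stem ends in a voiceless consonant (*puhuf*, *zeghiphah*); -umu when the stem ends in a voiced consonant (*oknaz*, *dugaw*); -te when the stem ends in a vowel (*umluru*, *tiloku*).
*adu*: final sound = /u/, a vowel → -te → *adute*.
Since the final sound of *zohiw* is /w/ (a voiced consonant), it takes -umu, giving *zohiwumu*.

adute, zohiwumu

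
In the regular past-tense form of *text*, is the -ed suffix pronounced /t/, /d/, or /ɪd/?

/ɪd/

The stem *text* ends in /t/ or /d/.
The -ed suffix is realized as /ɪd/ after /t, d/; as /t/ after other voiceless consonants; and as /d/ after other voiced sounds.
So -ed on *text* is pronounced /ɪd/.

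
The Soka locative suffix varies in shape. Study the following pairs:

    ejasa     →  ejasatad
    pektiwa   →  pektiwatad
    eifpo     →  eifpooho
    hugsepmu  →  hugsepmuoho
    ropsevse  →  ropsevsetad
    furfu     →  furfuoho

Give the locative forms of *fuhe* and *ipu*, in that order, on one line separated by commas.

The alternation tracks the last vowel of the stem — -oho when the last vowel of the stem is a rounded vowel (*eifpo*, *hugsepmu*, *furfu*); -tad when the last vowel of the stem is an unrounded vowel (*ejasa*, *pektiwa*, *ropsevse*).
The last vowel of *fuhe* is /e/, which is an unrounded vowel, so the suffix is -tad, giving *fuhetad*.
The last vowel of *ipu* is /u/, which is a rounded vowel, so the suffix is -oho, giving *ipuoho*.

fuhetad, ipuoho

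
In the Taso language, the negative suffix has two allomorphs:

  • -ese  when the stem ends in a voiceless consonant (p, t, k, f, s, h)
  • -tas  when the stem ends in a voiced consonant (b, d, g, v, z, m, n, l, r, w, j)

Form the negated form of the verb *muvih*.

muvihese

The final consonant of *muvih* is /h/, which is voiceless, so the suffix is -ese, giving *muvihese*.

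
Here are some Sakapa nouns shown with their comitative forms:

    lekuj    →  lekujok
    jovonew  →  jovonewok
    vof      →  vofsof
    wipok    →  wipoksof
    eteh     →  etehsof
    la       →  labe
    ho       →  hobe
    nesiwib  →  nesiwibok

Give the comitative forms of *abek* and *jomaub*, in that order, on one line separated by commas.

The pattern is voicing of the final sound: -sof when the stem ends in a voiceless consonant (*vof*, *wipok*, *eteh*); -ok when the stem ends in a voiced consonant (*lekuj*, *jovonew*, *nesiwib*); -be when the stem ends in a vowel (*la*, *ho*).
The final sound of *abek* is /k/, which is a voiceless consonant, so the suffix is -sof, giving *abeksof*.
*jomaub*: final sound = /b/, a voiced consonant → -ok → *jomaubok*.

abeksof, jomaubok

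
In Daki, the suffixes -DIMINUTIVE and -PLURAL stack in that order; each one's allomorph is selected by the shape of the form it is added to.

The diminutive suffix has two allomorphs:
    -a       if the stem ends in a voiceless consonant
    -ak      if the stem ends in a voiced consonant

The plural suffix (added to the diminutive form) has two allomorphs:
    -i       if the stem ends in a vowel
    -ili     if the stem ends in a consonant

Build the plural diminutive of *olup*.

olupai

The final consonant of *olup* is /p/, which is voiceless, so the diminutive suffix is -a, giving *olupa*.
The diminutive form *olupa* — final sound /a/ (a vowel) → -i → *olupai*.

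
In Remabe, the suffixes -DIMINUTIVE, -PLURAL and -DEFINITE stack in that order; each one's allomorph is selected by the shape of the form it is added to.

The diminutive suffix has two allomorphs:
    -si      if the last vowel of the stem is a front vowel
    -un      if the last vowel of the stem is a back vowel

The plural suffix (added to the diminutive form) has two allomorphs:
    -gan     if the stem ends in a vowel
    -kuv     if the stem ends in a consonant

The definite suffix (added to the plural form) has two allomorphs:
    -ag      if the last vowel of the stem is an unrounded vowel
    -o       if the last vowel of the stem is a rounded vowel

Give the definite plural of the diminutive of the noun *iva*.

ivaunkuvo

*iva*: last vowel = /a/, a back vowel → -un → *ivaun*.
The diminutive form *ivaun* — final sound /n/ (a consonant) → -kuv → *ivaunkuv*.
Since the last vowel of the plural form *ivaunkuv* is /u/ (a rounded vowel), it takes -o, giving *ivaunkuvo*.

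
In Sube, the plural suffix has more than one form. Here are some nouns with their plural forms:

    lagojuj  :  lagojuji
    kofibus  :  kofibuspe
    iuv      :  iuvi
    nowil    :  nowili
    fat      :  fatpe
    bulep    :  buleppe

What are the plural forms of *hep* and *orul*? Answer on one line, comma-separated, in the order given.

Looking at the final consonant of each stem: -pe when the stem ends in a voiceless consonant (*kofibus*, *fat*, *bulep*); -i when the stem ends in a voiced consonant (*lagojuj*, *iuv*, *nowil*).
Since the final consonant of *hep* is /p/ (voiceless), it takes -pe, giving *heppe*.
The final consonant of *orul* is /l/, which is voiced, so the suffix is -i, giving *oruli*.

heppe, oruli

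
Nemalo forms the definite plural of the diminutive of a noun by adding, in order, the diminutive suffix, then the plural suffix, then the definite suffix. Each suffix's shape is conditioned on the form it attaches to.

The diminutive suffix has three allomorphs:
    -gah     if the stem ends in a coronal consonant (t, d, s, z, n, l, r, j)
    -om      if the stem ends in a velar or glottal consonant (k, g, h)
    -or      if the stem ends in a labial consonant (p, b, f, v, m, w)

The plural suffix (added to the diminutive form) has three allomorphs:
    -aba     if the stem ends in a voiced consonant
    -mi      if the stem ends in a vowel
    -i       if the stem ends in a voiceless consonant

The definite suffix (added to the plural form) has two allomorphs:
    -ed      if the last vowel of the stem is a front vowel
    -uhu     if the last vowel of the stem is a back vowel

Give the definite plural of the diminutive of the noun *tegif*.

tegiforabauhu

*tegif* — final consonant /f/ (labial) → -or → *tegifor*.
Since the final sound of the diminutive form *tegifor* is /r/ (a voiced consonant), it takes -aba, giving *tegiforaba*.
The last vowel of the plural form *tegiforaba* is /a/, which is a back vowel, so the definite suffix is -uhu, giving *tegiforabauhu*.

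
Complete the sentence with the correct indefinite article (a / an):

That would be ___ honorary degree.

an

The indefinite article is chosen by the initial *sound* of the following word, not its spelling.
*honorary* begins with the sound /ɒ/ (silent h) — a vowel sound.
So the article is *an*: That would be an honorary degree.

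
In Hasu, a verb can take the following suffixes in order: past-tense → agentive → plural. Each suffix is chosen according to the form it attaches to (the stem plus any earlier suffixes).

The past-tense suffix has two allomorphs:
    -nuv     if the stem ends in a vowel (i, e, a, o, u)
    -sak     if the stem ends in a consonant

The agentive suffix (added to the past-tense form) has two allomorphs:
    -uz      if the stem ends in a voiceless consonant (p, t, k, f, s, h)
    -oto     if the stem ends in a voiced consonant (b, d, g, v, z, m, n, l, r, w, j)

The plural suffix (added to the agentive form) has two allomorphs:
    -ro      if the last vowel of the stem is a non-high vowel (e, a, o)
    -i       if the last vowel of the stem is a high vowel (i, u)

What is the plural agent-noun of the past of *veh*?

*veh* — final sound /h/ (a consonant) → -sak → *vehsak*.
The past-tense form *vehsak*: final consonant = /k/, voiceless → -uz → *vehsakuz*.
Since the last vowel of the agentive form *vehsakuz* is /u/ (a high vowel), it takes -i, giving *vehsakuzi*.

vehsakuzi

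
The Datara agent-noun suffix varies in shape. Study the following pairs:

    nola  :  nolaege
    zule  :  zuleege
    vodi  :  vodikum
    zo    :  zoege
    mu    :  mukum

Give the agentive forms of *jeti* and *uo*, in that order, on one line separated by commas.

The pattern is height harmony: -kum when the last vowel of the stem is a high vowel (*vodi*, *mu*); -ege when the last vowel of the stem is a non-high vowel (*nola*, *zule*, *zo*).
Since the last vowel of *jeti* is /i/ (a high vowel), it takes -kum, giving *jetikum*.
*uo*: last vowel = /o/, a non-high vowel → -ege → *uoege*.

jetikum, uoege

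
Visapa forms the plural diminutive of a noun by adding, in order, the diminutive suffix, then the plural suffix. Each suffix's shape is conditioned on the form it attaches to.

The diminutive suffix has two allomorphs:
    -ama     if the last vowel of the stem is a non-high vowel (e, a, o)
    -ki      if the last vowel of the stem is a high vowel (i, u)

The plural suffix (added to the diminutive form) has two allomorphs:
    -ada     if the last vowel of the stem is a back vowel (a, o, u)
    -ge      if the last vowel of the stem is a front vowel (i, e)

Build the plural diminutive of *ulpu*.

ulpukige

*ulpu* — last vowel /u/ (a high vowel) → -ki → *ulpuki*.
The diminutive form *ulpuki*: last vowel = /i/, a front vowel → -ge → *ulpukige*.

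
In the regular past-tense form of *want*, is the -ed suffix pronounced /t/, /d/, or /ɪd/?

The stem *want* ends in /t/ or /d/.
The -ed suffix is realized as /ɪd/ after /t, d/; as /t/ after other voiceless consonants; and as /d/ after other voiced sounds.
So -ed on *want* is pronounced /ɪd/.

/ɪd/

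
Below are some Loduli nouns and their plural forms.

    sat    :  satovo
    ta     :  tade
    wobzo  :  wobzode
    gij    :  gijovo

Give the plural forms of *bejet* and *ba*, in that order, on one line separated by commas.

bejetovo, bade

The alternation tracks the final sound of the stem — -ovo when the stem ends in a consonant (*sat*, *gij*); -de when the stem ends in a vowel (*ta*, *wobzo*).
*bejet* — final sound /t/ (a consonant) → -ovo → *bejetovo*.
*ba*: final sound = /a/, a vowel → -de → *bade*.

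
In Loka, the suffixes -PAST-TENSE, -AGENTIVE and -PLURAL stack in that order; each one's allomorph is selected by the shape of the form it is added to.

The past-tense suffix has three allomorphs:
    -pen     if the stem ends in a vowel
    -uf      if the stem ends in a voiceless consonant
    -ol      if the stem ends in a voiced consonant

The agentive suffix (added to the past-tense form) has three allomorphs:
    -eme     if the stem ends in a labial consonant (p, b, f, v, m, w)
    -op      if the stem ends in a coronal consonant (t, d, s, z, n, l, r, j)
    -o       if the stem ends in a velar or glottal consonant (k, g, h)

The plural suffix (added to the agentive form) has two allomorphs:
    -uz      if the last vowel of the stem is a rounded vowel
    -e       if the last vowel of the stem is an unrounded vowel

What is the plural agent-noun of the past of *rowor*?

roworolopuz

*rowor* — final sound /r/ (a voiced consonant) → -ol → *roworol*.
The past-tense form *roworol*: final consonant = /l/, coronal → -op → *roworolop*.
The agentive form *roworolop*: last vowel = /o/, a rounded vowel → -uz → *roworolopuz*.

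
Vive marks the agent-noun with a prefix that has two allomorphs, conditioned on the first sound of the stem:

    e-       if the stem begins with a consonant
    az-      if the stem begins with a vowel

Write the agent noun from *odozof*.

azodozof

Since the first sound of *odozof* is /o/ (a vowel), it takes az-, giving *azodozof*.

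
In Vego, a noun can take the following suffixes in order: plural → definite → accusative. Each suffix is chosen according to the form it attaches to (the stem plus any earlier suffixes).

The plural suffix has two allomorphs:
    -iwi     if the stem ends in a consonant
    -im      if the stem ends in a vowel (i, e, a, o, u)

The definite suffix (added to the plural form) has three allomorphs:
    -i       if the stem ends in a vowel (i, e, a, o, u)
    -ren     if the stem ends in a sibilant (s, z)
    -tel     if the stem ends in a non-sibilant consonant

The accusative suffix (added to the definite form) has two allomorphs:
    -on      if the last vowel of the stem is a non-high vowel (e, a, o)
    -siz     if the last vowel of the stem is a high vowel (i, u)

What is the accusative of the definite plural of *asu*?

asuimtelon

*asu* — final sound /u/ (a vowel) → -im → *asuim*.
The final sound of the plural form *asuim* is /m/, which is a non-sibilant consonant, so the definite suffix is -tel, giving *asuimtel*.
Since the last vowel of the definite form *asuimtel* is /e/ (a non-high vowel), it takes -on, giving *asuimtelon*.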